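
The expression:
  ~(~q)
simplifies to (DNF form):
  q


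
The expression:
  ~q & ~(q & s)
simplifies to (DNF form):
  ~q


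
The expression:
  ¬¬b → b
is always true.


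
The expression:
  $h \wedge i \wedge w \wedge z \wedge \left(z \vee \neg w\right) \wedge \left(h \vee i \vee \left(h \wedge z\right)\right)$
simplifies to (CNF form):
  $h \wedge i \wedge w \wedge z$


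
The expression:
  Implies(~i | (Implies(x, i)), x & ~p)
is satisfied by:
  {x: True, p: False}


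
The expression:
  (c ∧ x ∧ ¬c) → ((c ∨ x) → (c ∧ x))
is always true.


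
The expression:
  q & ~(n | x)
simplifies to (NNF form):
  q & ~n & ~x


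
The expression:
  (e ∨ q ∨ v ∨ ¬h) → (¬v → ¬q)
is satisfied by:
  {v: True, q: False}
  {q: False, v: False}
  {q: True, v: True}


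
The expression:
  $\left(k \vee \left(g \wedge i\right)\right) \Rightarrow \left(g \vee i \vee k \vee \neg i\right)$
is always true.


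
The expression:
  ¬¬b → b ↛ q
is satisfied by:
  {q: False, b: False}
  {b: True, q: False}
  {q: True, b: False}


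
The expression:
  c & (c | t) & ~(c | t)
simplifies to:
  False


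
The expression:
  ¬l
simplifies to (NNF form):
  ¬l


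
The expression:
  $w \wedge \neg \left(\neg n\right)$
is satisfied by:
  {w: True, n: True}


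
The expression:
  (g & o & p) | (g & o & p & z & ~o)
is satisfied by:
  {p: True, o: True, g: True}


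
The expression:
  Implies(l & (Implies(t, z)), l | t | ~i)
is always true.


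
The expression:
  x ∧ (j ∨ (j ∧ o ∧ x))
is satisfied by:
  {j: True, x: True}


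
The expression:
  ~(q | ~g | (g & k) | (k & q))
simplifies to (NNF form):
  g & ~k & ~q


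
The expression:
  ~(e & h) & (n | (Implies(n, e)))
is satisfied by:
  {h: False, e: False}
  {e: True, h: False}
  {h: True, e: False}


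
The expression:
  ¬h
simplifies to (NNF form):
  ¬h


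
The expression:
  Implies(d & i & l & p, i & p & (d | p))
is always true.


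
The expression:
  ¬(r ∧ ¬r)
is always true.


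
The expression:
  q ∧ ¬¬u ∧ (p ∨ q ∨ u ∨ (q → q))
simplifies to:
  q ∧ u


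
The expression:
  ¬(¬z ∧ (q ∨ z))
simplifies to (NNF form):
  z ∨ ¬q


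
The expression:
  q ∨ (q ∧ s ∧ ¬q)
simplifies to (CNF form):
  q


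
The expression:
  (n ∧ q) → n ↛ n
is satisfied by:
  {q: False, n: False}
  {n: True, q: False}
  {q: True, n: False}


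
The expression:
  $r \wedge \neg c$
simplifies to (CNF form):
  $r \wedge \neg c$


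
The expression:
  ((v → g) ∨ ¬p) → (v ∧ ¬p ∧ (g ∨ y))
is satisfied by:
  {y: True, v: True, p: False, g: False}
  {y: True, g: True, v: True, p: False}
  {g: True, v: True, p: False, y: False}
  {y: True, p: True, v: True, g: False}
  {p: True, v: True, y: False, g: False}


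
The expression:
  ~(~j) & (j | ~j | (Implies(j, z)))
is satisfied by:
  {j: True}


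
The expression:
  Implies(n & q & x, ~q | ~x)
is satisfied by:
  {x: False, q: False, n: False}
  {n: True, x: False, q: False}
  {q: True, x: False, n: False}
  {n: True, q: True, x: False}
  {x: True, n: False, q: False}
  {n: True, x: True, q: False}
  {q: True, x: True, n: False}


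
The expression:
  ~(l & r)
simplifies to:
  ~l | ~r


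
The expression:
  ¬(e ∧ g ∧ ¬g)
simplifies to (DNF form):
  True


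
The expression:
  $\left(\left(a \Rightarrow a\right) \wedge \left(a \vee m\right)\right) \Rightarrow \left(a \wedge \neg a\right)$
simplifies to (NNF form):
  $\neg a \wedge \neg m$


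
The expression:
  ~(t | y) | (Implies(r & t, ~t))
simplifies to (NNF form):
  ~r | ~t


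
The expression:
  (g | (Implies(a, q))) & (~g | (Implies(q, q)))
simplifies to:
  g | q | ~a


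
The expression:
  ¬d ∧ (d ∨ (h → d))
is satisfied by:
  {d: False, h: False}


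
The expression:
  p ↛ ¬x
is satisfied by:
  {p: True, x: True}


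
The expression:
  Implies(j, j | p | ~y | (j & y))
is always true.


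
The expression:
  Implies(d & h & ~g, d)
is always true.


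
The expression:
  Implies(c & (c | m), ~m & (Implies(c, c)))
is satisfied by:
  {m: False, c: False}
  {c: True, m: False}
  {m: True, c: False}


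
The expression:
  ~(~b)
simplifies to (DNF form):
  b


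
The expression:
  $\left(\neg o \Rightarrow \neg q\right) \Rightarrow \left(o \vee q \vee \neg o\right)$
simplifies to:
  $\text{True}$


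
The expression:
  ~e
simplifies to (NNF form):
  ~e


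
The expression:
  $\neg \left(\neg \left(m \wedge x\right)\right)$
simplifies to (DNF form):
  $m \wedge x$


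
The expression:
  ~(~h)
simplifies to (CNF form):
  h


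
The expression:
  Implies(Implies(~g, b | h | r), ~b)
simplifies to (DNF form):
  ~b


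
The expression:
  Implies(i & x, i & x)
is always true.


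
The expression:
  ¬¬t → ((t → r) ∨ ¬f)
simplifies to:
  r ∨ ¬f ∨ ¬t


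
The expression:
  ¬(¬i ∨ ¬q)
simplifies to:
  i ∧ q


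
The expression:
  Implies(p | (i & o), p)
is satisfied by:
  {p: True, o: False, i: False}
  {p: False, o: False, i: False}
  {i: True, p: True, o: False}
  {i: True, p: False, o: False}
  {o: True, p: True, i: False}
  {o: True, p: False, i: False}
  {o: True, i: True, p: True}


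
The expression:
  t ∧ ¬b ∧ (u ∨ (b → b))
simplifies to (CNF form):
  t ∧ ¬b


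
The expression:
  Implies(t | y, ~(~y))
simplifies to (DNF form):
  y | ~t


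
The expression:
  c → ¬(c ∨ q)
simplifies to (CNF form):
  ¬c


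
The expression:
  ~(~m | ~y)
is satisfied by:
  {m: True, y: True}


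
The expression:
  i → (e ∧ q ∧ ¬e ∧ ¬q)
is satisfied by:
  {i: False}


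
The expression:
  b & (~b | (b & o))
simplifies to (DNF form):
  b & o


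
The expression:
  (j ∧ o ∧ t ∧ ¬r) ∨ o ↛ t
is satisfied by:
  {j: True, o: True, r: False, t: False}
  {o: True, j: False, r: False, t: False}
  {j: True, o: True, r: True, t: False}
  {o: True, r: True, j: False, t: False}
  {t: True, o: True, j: True, r: False}


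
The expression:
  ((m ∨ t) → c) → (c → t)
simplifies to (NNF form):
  t ∨ ¬c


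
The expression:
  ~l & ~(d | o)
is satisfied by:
  {d: False, o: False, l: False}


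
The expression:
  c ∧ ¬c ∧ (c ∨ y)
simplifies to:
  False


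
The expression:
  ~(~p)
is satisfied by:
  {p: True}


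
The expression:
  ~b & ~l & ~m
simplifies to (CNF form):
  ~b & ~l & ~m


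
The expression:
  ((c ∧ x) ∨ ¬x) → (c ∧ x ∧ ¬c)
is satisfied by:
  {x: True, c: False}


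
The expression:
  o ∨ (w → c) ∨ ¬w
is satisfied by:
  {o: True, c: True, w: False}
  {o: True, w: False, c: False}
  {c: True, w: False, o: False}
  {c: False, w: False, o: False}
  {o: True, c: True, w: True}
  {o: True, w: True, c: False}
  {c: True, w: True, o: False}


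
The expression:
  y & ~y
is never true.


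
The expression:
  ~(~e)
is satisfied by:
  {e: True}


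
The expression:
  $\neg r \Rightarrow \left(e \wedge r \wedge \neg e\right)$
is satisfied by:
  {r: True}


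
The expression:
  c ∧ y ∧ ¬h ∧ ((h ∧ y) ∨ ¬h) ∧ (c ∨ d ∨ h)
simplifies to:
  c ∧ y ∧ ¬h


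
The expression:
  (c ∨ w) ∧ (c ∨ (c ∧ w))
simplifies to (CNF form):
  c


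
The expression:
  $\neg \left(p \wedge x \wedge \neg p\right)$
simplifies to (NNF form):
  $\text{True}$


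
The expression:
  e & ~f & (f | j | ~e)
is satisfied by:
  {j: True, e: True, f: False}


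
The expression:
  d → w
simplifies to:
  w ∨ ¬d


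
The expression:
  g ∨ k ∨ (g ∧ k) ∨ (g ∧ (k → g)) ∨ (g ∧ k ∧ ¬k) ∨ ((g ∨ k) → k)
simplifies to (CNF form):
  True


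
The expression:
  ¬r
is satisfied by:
  {r: False}


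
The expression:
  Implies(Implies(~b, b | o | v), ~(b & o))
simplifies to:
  ~b | ~o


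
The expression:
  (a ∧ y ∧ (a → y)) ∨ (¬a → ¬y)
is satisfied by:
  {a: True, y: False}
  {y: False, a: False}
  {y: True, a: True}


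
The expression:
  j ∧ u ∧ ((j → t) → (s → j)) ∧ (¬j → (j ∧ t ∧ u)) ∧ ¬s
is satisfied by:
  {j: True, u: True, s: False}


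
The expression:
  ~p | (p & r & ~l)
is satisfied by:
  {r: True, l: False, p: False}
  {l: False, p: False, r: False}
  {r: True, l: True, p: False}
  {l: True, r: False, p: False}
  {p: True, r: True, l: False}


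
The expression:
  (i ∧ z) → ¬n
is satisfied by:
  {z: False, n: False, i: False}
  {i: True, z: False, n: False}
  {n: True, z: False, i: False}
  {i: True, n: True, z: False}
  {z: True, i: False, n: False}
  {i: True, z: True, n: False}
  {n: True, z: True, i: False}


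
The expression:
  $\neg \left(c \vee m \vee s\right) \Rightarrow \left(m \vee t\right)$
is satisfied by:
  {c: True, t: True, m: True, s: True}
  {c: True, t: True, m: True, s: False}
  {c: True, t: True, s: True, m: False}
  {c: True, t: True, s: False, m: False}
  {c: True, m: True, s: True, t: False}
  {c: True, m: True, s: False, t: False}
  {c: True, m: False, s: True, t: False}
  {c: True, m: False, s: False, t: False}
  {t: True, m: True, s: True, c: False}
  {t: True, m: True, s: False, c: False}
  {t: True, s: True, m: False, c: False}
  {t: True, s: False, m: False, c: False}
  {m: True, s: True, t: False, c: False}
  {m: True, t: False, s: False, c: False}
  {s: True, t: False, m: False, c: False}


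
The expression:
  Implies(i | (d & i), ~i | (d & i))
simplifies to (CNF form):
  d | ~i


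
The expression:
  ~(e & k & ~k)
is always true.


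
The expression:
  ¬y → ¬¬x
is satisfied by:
  {y: True, x: True}
  {y: True, x: False}
  {x: True, y: False}


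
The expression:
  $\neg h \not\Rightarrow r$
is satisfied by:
  {r: False, h: False}


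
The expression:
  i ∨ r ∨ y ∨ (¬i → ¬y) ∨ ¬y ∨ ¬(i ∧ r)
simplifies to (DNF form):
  True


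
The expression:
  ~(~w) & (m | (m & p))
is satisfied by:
  {m: True, w: True}


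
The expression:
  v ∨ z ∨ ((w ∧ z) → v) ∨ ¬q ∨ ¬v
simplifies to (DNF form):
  True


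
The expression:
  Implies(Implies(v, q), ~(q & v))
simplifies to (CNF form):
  ~q | ~v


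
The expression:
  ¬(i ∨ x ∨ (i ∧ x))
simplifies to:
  ¬i ∧ ¬x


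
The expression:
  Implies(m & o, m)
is always true.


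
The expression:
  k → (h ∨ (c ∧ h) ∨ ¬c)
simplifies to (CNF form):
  h ∨ ¬c ∨ ¬k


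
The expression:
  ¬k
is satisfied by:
  {k: False}


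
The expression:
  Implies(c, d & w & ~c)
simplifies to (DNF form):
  ~c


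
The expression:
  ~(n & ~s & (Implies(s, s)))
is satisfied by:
  {s: True, n: False}
  {n: False, s: False}
  {n: True, s: True}


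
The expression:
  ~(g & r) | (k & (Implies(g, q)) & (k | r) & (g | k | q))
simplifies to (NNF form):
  ~g | ~r | (k & q)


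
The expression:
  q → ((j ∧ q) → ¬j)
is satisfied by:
  {q: False, j: False}
  {j: True, q: False}
  {q: True, j: False}


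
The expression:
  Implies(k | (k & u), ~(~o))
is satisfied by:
  {o: True, k: False}
  {k: False, o: False}
  {k: True, o: True}


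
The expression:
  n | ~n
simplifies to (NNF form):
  True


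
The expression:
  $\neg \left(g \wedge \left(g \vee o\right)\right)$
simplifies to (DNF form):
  $\neg g$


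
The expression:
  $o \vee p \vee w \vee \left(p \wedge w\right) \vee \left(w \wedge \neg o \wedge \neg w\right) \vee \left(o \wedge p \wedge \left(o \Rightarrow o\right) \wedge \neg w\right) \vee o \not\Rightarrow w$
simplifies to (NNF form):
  $o \vee p \vee w$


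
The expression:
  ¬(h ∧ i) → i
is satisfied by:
  {i: True}


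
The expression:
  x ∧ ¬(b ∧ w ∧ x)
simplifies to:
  x ∧ (¬b ∨ ¬w)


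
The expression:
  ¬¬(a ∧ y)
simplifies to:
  a ∧ y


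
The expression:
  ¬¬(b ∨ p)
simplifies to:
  b ∨ p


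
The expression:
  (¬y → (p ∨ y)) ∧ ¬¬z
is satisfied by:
  {z: True, y: True, p: True}
  {z: True, y: True, p: False}
  {z: True, p: True, y: False}


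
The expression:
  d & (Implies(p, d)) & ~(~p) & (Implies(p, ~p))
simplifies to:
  False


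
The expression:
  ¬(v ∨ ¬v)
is never true.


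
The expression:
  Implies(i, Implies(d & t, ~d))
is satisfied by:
  {t: False, d: False, i: False}
  {i: True, t: False, d: False}
  {d: True, t: False, i: False}
  {i: True, d: True, t: False}
  {t: True, i: False, d: False}
  {i: True, t: True, d: False}
  {d: True, t: True, i: False}


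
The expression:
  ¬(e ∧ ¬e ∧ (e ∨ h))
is always true.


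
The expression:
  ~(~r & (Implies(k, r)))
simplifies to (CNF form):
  k | r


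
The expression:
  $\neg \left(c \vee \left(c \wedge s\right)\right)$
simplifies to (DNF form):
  $\neg c$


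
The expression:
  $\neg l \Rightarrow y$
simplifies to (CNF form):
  $l \vee y$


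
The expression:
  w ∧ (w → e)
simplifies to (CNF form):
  e ∧ w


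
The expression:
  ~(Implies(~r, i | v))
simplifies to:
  ~i & ~r & ~v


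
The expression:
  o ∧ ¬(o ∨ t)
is never true.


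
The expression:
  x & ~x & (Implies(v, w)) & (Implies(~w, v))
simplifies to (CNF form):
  False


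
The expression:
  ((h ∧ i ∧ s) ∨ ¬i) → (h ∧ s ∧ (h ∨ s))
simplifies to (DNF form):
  i ∨ (h ∧ s)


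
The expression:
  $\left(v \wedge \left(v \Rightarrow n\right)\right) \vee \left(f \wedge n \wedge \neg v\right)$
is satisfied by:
  {v: True, f: True, n: True}
  {v: True, n: True, f: False}
  {f: True, n: True, v: False}


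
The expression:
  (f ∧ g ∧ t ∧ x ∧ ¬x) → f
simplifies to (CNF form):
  True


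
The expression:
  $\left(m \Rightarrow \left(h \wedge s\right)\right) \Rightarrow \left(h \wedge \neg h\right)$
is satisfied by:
  {m: True, s: False, h: False}
  {m: True, h: True, s: False}
  {m: True, s: True, h: False}


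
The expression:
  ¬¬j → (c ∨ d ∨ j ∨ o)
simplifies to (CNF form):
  True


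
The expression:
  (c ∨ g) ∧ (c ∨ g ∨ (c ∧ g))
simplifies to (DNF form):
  c ∨ g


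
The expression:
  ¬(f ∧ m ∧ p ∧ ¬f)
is always true.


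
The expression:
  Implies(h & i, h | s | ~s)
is always true.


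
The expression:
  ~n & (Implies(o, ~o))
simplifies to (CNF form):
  ~n & ~o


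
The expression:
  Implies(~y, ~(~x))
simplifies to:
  x | y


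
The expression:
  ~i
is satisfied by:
  {i: False}


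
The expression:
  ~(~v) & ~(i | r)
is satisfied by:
  {v: True, i: False, r: False}


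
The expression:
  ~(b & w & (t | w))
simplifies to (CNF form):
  ~b | ~w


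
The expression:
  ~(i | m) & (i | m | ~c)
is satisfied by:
  {i: False, c: False, m: False}


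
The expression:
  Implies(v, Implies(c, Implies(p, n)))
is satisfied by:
  {n: True, p: False, v: False, c: False}
  {n: False, p: False, v: False, c: False}
  {n: True, c: True, p: False, v: False}
  {c: True, n: False, p: False, v: False}
  {n: True, v: True, c: False, p: False}
  {v: True, c: False, p: False, n: False}
  {n: True, c: True, v: True, p: False}
  {c: True, v: True, n: False, p: False}
  {n: True, p: True, c: False, v: False}
  {p: True, c: False, v: False, n: False}
  {n: True, c: True, p: True, v: False}
  {c: True, p: True, n: False, v: False}
  {n: True, v: True, p: True, c: False}
  {v: True, p: True, c: False, n: False}
  {n: True, c: True, v: True, p: True}


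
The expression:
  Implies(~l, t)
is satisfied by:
  {t: True, l: True}
  {t: True, l: False}
  {l: True, t: False}


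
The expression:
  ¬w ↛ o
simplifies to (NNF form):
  ¬o ∧ ¬w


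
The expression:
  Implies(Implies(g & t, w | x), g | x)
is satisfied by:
  {x: True, g: True}
  {x: True, g: False}
  {g: True, x: False}


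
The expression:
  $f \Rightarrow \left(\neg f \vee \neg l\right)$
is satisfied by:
  {l: False, f: False}
  {f: True, l: False}
  {l: True, f: False}


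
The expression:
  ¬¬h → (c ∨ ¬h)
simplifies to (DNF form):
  c ∨ ¬h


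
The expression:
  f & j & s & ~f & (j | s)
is never true.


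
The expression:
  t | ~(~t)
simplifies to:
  t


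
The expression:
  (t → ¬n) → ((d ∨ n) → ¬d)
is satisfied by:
  {t: True, n: True, d: False}
  {t: True, n: False, d: False}
  {n: True, t: False, d: False}
  {t: False, n: False, d: False}
  {d: True, t: True, n: True}


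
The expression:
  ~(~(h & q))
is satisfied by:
  {h: True, q: True}


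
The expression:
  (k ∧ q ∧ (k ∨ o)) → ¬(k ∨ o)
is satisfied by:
  {k: False, q: False}
  {q: True, k: False}
  {k: True, q: False}


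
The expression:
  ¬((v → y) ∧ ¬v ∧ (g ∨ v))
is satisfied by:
  {v: True, g: False}
  {g: False, v: False}
  {g: True, v: True}


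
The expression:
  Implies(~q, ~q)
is always true.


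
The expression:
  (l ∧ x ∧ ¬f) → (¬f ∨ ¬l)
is always true.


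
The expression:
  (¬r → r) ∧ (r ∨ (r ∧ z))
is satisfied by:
  {r: True}


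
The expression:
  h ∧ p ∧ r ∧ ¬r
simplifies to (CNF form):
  False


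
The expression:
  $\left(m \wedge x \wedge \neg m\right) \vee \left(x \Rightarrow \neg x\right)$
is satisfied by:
  {x: False}


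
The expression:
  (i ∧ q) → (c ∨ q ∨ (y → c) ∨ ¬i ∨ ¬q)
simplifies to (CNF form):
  True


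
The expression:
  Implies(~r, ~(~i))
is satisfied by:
  {i: True, r: True}
  {i: True, r: False}
  {r: True, i: False}


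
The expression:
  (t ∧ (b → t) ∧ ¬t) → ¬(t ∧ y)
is always true.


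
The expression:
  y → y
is always true.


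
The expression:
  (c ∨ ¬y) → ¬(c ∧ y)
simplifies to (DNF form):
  ¬c ∨ ¬y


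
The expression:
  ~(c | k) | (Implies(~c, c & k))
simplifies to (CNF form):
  c | ~k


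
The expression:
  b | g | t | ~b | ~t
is always true.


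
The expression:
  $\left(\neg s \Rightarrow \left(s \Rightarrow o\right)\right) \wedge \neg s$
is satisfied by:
  {s: False}


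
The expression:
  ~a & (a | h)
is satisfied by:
  {h: True, a: False}


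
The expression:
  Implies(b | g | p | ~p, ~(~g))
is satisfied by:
  {g: True}


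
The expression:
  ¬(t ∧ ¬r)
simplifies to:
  r ∨ ¬t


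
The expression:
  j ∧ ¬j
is never true.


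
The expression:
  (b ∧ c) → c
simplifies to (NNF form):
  True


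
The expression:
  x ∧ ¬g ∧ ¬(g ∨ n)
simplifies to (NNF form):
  x ∧ ¬g ∧ ¬n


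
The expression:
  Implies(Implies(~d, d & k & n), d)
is always true.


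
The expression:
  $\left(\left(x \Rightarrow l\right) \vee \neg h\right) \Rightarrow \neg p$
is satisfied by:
  {h: True, x: True, l: False, p: False}
  {h: True, l: False, x: False, p: False}
  {x: True, h: False, l: False, p: False}
  {h: False, l: False, x: False, p: False}
  {h: True, x: True, l: True, p: False}
  {h: True, l: True, x: False, p: False}
  {x: True, l: True, h: False, p: False}
  {l: True, h: False, x: False, p: False}
  {p: True, h: True, x: True, l: False}


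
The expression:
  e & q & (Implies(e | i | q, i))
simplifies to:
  e & i & q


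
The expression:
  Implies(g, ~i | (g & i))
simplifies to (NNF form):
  True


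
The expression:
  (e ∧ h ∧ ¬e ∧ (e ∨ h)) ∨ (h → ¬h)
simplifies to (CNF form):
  ¬h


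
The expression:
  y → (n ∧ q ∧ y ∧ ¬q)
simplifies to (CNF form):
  ¬y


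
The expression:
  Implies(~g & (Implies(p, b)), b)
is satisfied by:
  {b: True, g: True, p: True}
  {b: True, g: True, p: False}
  {b: True, p: True, g: False}
  {b: True, p: False, g: False}
  {g: True, p: True, b: False}
  {g: True, p: False, b: False}
  {p: True, g: False, b: False}


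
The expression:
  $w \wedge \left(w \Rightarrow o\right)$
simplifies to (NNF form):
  $o \wedge w$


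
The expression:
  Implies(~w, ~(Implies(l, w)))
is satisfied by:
  {l: True, w: True}
  {l: True, w: False}
  {w: True, l: False}


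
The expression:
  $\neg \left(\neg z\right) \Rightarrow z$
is always true.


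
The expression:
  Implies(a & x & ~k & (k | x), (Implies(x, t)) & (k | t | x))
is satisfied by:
  {k: True, t: True, x: False, a: False}
  {k: True, x: False, t: False, a: False}
  {t: True, k: False, x: False, a: False}
  {k: False, x: False, t: False, a: False}
  {a: True, k: True, t: True, x: False}
  {a: True, k: True, x: False, t: False}
  {a: True, t: True, k: False, x: False}
  {a: True, k: False, x: False, t: False}
  {k: True, x: True, t: True, a: False}
  {k: True, x: True, a: False, t: False}
  {x: True, t: True, a: False, k: False}
  {x: True, a: False, t: False, k: False}
  {k: True, x: True, a: True, t: True}
  {k: True, x: True, a: True, t: False}
  {x: True, a: True, t: True, k: False}


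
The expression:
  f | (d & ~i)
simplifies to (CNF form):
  (d | f) & (f | ~i)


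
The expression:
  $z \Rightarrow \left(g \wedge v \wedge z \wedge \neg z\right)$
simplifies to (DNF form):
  $\neg z$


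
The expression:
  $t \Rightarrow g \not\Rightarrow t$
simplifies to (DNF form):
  $\neg t$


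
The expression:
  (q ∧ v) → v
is always true.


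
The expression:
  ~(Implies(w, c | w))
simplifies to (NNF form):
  False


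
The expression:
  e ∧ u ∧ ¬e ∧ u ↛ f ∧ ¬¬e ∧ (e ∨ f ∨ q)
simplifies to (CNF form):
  False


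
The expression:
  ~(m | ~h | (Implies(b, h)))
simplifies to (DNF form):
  False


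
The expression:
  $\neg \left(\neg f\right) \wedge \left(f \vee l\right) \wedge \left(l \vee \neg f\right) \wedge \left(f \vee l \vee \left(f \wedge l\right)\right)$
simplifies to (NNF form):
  $f \wedge l$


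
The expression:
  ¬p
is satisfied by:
  {p: False}


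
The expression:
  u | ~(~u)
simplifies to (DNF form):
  u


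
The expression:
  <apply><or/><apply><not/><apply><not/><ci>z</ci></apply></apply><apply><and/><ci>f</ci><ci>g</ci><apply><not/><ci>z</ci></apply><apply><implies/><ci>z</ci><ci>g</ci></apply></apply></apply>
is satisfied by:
  {z: True, f: True, g: True}
  {z: True, f: True, g: False}
  {z: True, g: True, f: False}
  {z: True, g: False, f: False}
  {f: True, g: True, z: False}


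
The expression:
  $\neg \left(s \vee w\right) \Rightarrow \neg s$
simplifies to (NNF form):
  $\text{True}$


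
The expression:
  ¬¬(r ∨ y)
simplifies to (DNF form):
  r ∨ y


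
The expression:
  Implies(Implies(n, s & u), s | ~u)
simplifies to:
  n | s | ~u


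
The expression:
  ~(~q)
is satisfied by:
  {q: True}


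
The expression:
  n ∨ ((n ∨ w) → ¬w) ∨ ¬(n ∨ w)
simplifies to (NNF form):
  n ∨ ¬w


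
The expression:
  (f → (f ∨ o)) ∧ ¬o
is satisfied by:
  {o: False}


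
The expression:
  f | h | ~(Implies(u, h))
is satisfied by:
  {u: True, h: True, f: True}
  {u: True, h: True, f: False}
  {u: True, f: True, h: False}
  {u: True, f: False, h: False}
  {h: True, f: True, u: False}
  {h: True, f: False, u: False}
  {f: True, h: False, u: False}


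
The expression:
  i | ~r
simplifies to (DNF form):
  i | ~r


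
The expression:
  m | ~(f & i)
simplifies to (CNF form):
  m | ~f | ~i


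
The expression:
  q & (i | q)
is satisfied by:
  {q: True}


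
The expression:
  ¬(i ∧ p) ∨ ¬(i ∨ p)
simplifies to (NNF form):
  ¬i ∨ ¬p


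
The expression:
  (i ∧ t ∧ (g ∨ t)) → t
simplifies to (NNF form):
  True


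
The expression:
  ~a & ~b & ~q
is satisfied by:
  {q: False, b: False, a: False}


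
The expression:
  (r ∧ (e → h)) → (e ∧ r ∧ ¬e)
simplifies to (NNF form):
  (e ∧ ¬h) ∨ ¬r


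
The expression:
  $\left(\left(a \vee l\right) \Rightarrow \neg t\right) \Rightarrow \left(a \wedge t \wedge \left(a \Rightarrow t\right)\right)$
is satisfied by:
  {t: True, a: True, l: True}
  {t: True, a: True, l: False}
  {t: True, l: True, a: False}


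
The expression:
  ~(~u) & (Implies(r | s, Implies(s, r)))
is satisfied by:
  {u: True, r: True, s: False}
  {u: True, s: False, r: False}
  {u: True, r: True, s: True}


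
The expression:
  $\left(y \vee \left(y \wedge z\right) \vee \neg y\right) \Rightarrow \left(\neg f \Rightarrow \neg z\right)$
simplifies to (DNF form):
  $f \vee \neg z$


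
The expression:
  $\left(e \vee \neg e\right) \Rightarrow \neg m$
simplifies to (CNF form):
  $\neg m$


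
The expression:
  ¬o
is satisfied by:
  {o: False}


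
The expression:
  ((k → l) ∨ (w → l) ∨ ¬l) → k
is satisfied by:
  {k: True}


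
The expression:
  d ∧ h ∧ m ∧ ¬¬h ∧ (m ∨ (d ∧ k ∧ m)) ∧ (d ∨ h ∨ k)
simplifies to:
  d ∧ h ∧ m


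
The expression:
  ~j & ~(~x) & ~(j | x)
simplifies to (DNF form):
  False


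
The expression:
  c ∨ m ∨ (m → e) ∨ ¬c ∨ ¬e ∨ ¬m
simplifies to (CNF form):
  True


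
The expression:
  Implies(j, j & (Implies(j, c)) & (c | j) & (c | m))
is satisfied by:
  {c: True, j: False}
  {j: False, c: False}
  {j: True, c: True}


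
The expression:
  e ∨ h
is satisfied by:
  {e: True, h: True}
  {e: True, h: False}
  {h: True, e: False}


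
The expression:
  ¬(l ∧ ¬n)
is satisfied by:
  {n: True, l: False}
  {l: False, n: False}
  {l: True, n: True}


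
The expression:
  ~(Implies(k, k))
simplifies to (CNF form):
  False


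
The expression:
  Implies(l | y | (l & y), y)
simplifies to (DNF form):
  y | ~l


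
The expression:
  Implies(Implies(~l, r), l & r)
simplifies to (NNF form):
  (l & r) | (~l & ~r)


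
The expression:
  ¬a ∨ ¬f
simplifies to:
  ¬a ∨ ¬f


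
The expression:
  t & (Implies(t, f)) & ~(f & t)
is never true.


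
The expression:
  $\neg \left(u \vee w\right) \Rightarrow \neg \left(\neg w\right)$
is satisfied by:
  {u: True, w: True}
  {u: True, w: False}
  {w: True, u: False}


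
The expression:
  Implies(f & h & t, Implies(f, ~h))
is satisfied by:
  {h: False, t: False, f: False}
  {f: True, h: False, t: False}
  {t: True, h: False, f: False}
  {f: True, t: True, h: False}
  {h: True, f: False, t: False}
  {f: True, h: True, t: False}
  {t: True, h: True, f: False}


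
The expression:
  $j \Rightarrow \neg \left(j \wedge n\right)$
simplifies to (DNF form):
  $\neg j \vee \neg n$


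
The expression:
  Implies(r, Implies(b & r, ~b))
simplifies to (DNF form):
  ~b | ~r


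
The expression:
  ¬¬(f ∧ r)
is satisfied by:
  {r: True, f: True}


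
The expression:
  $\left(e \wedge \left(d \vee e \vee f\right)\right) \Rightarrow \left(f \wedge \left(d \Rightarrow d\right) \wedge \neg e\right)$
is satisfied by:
  {e: False}


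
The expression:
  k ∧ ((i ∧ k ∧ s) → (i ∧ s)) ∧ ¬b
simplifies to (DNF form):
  k ∧ ¬b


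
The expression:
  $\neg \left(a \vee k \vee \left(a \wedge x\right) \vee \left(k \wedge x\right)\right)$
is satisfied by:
  {k: False, a: False}


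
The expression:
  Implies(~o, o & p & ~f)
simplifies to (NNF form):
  o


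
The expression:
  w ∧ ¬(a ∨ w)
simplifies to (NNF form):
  False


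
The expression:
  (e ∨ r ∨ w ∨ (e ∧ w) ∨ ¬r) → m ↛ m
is never true.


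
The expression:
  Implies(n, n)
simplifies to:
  True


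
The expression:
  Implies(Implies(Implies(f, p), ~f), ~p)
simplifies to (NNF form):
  f | ~p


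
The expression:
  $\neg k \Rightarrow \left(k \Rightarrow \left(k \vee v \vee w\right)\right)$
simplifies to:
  $\text{True}$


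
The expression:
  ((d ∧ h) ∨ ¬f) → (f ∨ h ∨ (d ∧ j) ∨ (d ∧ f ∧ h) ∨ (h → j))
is always true.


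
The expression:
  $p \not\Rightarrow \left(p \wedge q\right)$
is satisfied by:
  {p: True, q: False}


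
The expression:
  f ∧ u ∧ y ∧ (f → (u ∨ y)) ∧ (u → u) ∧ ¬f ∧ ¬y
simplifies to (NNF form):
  False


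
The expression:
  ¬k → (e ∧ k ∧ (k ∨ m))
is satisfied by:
  {k: True}


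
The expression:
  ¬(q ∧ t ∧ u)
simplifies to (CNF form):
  ¬q ∨ ¬t ∨ ¬u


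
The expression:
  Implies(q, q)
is always true.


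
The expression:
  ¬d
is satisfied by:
  {d: False}


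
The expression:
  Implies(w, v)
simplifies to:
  v | ~w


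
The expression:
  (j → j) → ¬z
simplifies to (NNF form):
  ¬z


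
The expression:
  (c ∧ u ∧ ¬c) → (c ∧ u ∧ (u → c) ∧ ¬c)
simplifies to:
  True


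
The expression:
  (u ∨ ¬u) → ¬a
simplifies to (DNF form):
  ¬a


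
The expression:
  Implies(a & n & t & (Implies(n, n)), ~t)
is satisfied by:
  {t: False, n: False, a: False}
  {a: True, t: False, n: False}
  {n: True, t: False, a: False}
  {a: True, n: True, t: False}
  {t: True, a: False, n: False}
  {a: True, t: True, n: False}
  {n: True, t: True, a: False}


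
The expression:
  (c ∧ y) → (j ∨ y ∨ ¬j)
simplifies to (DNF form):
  True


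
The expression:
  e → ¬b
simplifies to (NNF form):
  ¬b ∨ ¬e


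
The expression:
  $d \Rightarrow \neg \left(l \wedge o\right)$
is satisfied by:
  {l: False, o: False, d: False}
  {d: True, l: False, o: False}
  {o: True, l: False, d: False}
  {d: True, o: True, l: False}
  {l: True, d: False, o: False}
  {d: True, l: True, o: False}
  {o: True, l: True, d: False}


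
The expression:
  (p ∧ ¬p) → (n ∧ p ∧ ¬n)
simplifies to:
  True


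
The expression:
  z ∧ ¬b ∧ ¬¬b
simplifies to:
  False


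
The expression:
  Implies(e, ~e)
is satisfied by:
  {e: False}


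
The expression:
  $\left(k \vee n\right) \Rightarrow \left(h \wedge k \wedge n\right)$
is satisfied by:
  {h: True, n: False, k: False}
  {h: False, n: False, k: False}
  {n: True, k: True, h: True}


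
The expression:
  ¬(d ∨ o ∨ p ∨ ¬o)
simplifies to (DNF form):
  False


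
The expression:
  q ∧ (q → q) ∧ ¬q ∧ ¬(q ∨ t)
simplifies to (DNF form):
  False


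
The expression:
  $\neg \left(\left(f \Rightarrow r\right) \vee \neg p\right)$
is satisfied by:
  {p: True, f: True, r: False}


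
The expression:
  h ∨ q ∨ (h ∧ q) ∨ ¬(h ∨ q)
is always true.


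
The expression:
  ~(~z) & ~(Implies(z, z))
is never true.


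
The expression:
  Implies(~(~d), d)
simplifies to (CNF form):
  True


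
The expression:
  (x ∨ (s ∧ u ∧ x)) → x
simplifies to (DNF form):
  True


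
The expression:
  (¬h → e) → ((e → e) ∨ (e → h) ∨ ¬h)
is always true.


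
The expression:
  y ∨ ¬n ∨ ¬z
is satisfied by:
  {y: True, z: False, n: False}
  {z: False, n: False, y: False}
  {y: True, n: True, z: False}
  {n: True, z: False, y: False}
  {y: True, z: True, n: False}
  {z: True, y: False, n: False}
  {y: True, n: True, z: True}


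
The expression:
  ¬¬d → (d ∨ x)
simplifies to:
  True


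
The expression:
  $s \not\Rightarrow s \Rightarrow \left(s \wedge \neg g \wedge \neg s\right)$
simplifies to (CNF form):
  $\text{True}$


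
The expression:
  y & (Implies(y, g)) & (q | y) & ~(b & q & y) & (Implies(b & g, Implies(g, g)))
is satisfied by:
  {g: True, y: True, q: False, b: False}
  {b: True, g: True, y: True, q: False}
  {q: True, g: True, y: True, b: False}


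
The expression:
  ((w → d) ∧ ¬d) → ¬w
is always true.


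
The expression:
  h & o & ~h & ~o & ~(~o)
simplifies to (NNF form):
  False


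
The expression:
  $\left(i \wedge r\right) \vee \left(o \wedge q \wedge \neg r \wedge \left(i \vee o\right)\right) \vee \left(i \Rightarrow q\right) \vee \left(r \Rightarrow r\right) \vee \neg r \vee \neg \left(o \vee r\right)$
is always true.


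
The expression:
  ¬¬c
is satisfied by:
  {c: True}


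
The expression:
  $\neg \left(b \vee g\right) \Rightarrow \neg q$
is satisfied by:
  {b: True, g: True, q: False}
  {b: True, g: False, q: False}
  {g: True, b: False, q: False}
  {b: False, g: False, q: False}
  {b: True, q: True, g: True}
  {b: True, q: True, g: False}
  {q: True, g: True, b: False}


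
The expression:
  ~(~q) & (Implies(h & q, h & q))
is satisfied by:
  {q: True}


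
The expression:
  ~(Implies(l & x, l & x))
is never true.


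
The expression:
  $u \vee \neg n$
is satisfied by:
  {u: True, n: False}
  {n: False, u: False}
  {n: True, u: True}


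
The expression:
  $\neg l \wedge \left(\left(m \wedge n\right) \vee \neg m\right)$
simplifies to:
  $\neg l \wedge \left(n \vee \neg m\right)$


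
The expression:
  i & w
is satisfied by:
  {i: True, w: True}


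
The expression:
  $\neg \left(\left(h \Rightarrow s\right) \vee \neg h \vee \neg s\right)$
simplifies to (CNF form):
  $\text{False}$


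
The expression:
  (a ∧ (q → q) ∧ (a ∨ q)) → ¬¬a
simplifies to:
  True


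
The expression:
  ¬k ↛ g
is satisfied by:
  {g: False, k: False}


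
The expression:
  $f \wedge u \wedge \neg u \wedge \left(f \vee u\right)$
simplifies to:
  $\text{False}$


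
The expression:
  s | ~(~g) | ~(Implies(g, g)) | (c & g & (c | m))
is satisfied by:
  {g: True, s: True}
  {g: True, s: False}
  {s: True, g: False}


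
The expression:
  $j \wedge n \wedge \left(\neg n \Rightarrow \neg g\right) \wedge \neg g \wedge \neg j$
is never true.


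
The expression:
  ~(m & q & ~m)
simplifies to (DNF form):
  True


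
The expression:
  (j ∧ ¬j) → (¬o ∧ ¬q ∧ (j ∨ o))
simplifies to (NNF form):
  True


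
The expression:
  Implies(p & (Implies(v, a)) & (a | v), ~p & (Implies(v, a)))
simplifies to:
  ~a | ~p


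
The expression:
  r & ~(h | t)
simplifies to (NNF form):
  r & ~h & ~t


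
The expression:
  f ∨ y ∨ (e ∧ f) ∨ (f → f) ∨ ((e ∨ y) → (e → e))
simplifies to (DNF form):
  True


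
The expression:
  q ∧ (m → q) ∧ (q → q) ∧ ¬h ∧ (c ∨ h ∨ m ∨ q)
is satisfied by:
  {q: True, h: False}


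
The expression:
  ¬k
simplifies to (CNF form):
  ¬k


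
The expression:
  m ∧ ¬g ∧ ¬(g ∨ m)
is never true.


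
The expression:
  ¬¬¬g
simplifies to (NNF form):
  ¬g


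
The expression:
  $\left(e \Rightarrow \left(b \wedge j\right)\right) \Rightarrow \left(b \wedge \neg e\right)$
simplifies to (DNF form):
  $\left(b \wedge \neg e\right) \vee \left(e \wedge \neg b\right) \vee \left(e \wedge \neg j\right)$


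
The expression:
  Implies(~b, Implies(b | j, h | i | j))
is always true.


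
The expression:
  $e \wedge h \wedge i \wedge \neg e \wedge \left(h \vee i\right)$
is never true.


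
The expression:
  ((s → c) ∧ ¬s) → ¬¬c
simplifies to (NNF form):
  c ∨ s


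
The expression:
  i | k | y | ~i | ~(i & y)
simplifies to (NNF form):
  True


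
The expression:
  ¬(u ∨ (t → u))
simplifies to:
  t ∧ ¬u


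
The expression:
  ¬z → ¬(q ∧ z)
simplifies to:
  True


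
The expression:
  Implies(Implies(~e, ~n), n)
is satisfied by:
  {n: True}


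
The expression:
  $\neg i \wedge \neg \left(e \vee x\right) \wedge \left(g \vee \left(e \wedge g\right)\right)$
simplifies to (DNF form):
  $g \wedge \neg e \wedge \neg i \wedge \neg x$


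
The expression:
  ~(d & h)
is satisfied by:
  {h: False, d: False}
  {d: True, h: False}
  {h: True, d: False}


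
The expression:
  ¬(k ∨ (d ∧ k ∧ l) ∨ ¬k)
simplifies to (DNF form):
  False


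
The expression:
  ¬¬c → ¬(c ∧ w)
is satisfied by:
  {w: False, c: False}
  {c: True, w: False}
  {w: True, c: False}


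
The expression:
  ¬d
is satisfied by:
  {d: False}


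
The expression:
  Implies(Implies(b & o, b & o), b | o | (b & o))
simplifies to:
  b | o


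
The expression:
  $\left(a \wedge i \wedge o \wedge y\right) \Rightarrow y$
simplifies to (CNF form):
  $\text{True}$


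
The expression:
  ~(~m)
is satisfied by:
  {m: True}


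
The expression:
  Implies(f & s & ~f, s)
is always true.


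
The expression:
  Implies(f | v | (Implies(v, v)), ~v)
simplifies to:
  ~v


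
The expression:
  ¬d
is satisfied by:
  {d: False}


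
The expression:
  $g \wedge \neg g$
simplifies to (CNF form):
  $\text{False}$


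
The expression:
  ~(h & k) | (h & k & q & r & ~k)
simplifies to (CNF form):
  ~h | ~k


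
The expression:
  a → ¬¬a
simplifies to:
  True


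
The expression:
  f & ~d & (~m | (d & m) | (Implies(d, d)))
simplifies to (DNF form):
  f & ~d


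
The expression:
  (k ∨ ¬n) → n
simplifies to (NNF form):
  n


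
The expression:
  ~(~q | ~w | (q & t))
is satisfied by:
  {w: True, q: True, t: False}


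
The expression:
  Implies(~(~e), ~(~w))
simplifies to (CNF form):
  w | ~e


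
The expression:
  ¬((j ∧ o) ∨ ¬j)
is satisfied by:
  {j: True, o: False}


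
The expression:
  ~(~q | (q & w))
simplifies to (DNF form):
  q & ~w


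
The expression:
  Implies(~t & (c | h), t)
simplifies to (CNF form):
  (t | ~c) & (t | ~h)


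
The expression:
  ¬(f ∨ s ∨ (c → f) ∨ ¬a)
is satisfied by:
  {c: True, a: True, f: False, s: False}


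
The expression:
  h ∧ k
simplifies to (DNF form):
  h ∧ k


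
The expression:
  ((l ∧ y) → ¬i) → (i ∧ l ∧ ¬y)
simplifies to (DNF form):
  i ∧ l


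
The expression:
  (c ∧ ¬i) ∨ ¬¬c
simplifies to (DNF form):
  c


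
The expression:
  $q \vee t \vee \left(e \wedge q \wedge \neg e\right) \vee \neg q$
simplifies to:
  $\text{True}$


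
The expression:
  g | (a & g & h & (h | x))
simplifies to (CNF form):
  g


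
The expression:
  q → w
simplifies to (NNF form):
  w ∨ ¬q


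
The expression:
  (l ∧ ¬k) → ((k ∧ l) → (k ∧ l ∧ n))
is always true.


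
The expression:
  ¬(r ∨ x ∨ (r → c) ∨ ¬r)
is never true.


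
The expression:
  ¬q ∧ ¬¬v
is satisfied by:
  {v: True, q: False}


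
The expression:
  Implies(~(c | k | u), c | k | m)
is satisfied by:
  {c: True, k: True, m: True, u: True}
  {c: True, k: True, m: True, u: False}
  {c: True, k: True, u: True, m: False}
  {c: True, k: True, u: False, m: False}
  {c: True, m: True, u: True, k: False}
  {c: True, m: True, u: False, k: False}
  {c: True, m: False, u: True, k: False}
  {c: True, m: False, u: False, k: False}
  {k: True, m: True, u: True, c: False}
  {k: True, m: True, u: False, c: False}
  {k: True, u: True, m: False, c: False}
  {k: True, u: False, m: False, c: False}
  {m: True, u: True, k: False, c: False}
  {m: True, k: False, u: False, c: False}
  {u: True, k: False, m: False, c: False}
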